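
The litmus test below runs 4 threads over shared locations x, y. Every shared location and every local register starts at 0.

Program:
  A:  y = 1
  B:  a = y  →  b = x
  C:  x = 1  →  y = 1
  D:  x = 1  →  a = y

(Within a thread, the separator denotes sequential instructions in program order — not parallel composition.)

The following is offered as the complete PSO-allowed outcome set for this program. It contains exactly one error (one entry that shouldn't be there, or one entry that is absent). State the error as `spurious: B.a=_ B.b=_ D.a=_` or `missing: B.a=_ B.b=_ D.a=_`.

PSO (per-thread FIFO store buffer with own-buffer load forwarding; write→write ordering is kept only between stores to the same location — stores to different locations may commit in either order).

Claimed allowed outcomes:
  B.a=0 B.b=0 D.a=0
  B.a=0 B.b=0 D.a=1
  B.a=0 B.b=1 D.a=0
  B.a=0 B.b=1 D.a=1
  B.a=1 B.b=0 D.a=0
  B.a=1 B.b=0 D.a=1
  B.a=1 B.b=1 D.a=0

missing: B.a=1 B.b=1 D.a=1

outcome vector order: (B.a,B.b,D.a)
[PSO] allowed = {<0 0 0>; <0 0 1>; <0 1 0>; <0 1 1>; <1 0 0>; <1 0 1>; <1 1 0>; <1 1 1>}
PSO∖claimed = {<1 1 1>}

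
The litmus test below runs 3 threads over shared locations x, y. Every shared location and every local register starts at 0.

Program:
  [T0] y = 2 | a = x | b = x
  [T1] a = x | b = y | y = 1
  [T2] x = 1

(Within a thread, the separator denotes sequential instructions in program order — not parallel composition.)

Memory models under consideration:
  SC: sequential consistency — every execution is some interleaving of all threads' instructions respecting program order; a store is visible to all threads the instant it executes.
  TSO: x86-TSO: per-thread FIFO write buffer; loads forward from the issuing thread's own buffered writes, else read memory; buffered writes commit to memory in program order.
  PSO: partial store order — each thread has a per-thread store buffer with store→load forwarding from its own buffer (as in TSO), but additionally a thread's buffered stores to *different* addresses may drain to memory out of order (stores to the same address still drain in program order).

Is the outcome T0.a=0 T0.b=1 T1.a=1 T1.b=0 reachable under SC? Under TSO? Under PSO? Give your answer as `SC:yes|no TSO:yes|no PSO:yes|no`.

outcome vector order: (T0.a,T0.b,T1.a,T1.b)
under SC → 0/0/0/0 0/0/0/2 0/0/1/2 0/1/0/0 0/1/0/2 0/1/1/2 1/1/0/0 1/1/0/2 1/1/1/0 1/1/1/2
under TSO → 0/0/0/0 0/0/0/2 0/0/1/0 0/0/1/2 0/1/0/0 0/1/0/2 0/1/1/0 0/1/1/2 1/1/0/0 1/1/0/2 1/1/1/0 1/1/1/2
under PSO → 0/0/0/0 0/0/0/2 0/0/1/0 0/0/1/2 0/1/0/0 0/1/0/2 0/1/1/0 0/1/1/2 1/1/0/0 1/1/0/2 1/1/1/0 1/1/1/2
target 0/1/1/0 ∈ {TSO,PSO}

SC:no TSO:yes PSO:yes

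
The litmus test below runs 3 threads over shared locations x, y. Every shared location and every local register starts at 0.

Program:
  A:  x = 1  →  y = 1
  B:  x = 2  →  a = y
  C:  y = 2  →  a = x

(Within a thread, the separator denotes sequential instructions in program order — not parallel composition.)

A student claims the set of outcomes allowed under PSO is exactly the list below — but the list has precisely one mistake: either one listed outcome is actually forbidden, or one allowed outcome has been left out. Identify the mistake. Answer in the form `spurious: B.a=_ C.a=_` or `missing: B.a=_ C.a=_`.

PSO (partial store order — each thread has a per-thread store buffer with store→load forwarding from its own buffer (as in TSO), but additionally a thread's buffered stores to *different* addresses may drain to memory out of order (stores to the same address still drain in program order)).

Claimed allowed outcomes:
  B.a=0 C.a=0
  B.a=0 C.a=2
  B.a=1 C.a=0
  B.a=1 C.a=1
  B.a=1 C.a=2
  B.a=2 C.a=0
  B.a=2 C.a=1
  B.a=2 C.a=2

missing: B.a=0 C.a=1

outcome vector order: (B.a,C.a)
PSO (9): (0,0) (0,1) (0,2) (1,0) (1,1) (1,2) (2,0) (2,1) (2,2)
PSO∖claimed = {(0,1)}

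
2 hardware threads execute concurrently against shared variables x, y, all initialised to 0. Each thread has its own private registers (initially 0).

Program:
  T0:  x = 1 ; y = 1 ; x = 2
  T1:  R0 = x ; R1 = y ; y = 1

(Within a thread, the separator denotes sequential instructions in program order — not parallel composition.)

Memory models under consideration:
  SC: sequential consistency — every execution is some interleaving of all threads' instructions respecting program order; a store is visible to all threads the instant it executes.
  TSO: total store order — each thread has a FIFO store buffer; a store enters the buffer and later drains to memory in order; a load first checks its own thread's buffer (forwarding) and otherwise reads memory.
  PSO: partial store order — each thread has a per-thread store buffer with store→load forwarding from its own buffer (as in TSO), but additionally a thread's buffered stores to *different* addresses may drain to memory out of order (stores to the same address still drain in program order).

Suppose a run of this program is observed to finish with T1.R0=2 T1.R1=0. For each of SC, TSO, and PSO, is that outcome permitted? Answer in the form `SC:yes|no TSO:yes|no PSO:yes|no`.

SC:no TSO:no PSO:yes

outcome vector order: (T1.R0,T1.R1)
under SC → 0/0; 0/1; 1/0; 1/1; 2/1
under TSO → 0/0; 0/1; 1/0; 1/1; 2/1
under PSO → 0/0; 0/1; 1/0; 1/1; 2/0; 2/1
target 2/0 ∈ {PSO}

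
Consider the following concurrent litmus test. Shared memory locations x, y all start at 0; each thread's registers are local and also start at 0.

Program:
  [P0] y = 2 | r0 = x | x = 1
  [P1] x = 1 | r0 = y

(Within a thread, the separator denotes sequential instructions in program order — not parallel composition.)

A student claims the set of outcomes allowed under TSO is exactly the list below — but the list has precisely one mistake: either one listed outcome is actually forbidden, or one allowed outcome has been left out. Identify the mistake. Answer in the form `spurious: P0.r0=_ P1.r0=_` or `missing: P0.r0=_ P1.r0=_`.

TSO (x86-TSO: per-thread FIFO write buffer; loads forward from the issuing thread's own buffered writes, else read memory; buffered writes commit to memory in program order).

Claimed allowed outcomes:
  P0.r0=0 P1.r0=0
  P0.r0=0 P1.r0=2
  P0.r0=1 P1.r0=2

outcome vector order: (P0.r0,P1.r0)
under TSO → 00 02 10 12
TSO∖claimed = {10}

missing: P0.r0=1 P1.r0=0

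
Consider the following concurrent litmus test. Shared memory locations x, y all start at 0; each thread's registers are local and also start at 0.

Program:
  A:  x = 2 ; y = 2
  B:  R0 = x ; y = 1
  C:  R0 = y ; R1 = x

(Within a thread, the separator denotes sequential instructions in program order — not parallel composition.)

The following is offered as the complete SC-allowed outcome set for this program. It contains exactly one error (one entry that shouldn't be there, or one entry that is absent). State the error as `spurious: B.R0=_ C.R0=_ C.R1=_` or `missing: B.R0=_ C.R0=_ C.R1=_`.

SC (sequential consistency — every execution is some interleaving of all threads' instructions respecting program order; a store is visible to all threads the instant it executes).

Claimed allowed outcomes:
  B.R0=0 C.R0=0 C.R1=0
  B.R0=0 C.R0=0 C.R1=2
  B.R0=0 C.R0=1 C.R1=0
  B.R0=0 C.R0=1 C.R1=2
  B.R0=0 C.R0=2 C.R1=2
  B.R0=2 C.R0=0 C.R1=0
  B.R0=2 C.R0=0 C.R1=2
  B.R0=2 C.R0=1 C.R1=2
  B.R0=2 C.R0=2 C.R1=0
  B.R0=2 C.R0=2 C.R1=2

spurious: B.R0=2 C.R0=2 C.R1=0

outcome vector order: (B.R0,C.R0,C.R1)
SC (9): <0 0 0>, <0 0 2>, <0 1 0>, <0 1 2>, <0 2 2>, <2 0 0>, <2 0 2>, <2 1 2>, <2 2 2>
claimed∖SC = {<2 2 0>}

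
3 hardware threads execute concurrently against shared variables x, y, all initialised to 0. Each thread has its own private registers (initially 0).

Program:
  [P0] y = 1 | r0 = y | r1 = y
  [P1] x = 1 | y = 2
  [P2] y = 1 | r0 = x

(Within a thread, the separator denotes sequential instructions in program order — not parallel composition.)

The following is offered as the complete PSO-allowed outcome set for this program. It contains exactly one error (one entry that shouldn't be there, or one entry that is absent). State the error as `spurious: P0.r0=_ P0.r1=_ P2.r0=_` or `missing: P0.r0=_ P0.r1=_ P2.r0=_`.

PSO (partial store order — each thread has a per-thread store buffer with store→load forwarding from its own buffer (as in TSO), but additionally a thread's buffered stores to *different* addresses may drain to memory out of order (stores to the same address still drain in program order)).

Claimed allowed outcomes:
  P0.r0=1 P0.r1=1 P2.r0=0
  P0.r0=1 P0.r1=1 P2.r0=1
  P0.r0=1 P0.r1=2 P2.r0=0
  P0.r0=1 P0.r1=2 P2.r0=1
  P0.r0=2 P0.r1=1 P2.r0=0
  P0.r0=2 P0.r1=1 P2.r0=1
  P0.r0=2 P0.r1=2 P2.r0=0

missing: P0.r0=2 P0.r1=2 P2.r0=1

outcome vector order: (P0.r0,P0.r1,P2.r0)
under PSO → 110 111 120 121 210 211 220 221
PSO∖claimed = {221}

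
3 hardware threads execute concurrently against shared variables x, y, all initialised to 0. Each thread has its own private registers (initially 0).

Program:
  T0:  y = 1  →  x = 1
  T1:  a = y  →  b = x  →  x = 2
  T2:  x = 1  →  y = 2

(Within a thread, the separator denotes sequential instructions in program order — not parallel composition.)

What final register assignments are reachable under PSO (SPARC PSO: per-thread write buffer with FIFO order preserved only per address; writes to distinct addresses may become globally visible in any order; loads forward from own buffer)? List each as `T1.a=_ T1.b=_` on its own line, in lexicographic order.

outcome vector order: (T1.a,T1.b)
|PSO outcomes| = 6

T1.a=0 T1.b=0
T1.a=0 T1.b=1
T1.a=1 T1.b=0
T1.a=1 T1.b=1
T1.a=2 T1.b=0
T1.a=2 T1.b=1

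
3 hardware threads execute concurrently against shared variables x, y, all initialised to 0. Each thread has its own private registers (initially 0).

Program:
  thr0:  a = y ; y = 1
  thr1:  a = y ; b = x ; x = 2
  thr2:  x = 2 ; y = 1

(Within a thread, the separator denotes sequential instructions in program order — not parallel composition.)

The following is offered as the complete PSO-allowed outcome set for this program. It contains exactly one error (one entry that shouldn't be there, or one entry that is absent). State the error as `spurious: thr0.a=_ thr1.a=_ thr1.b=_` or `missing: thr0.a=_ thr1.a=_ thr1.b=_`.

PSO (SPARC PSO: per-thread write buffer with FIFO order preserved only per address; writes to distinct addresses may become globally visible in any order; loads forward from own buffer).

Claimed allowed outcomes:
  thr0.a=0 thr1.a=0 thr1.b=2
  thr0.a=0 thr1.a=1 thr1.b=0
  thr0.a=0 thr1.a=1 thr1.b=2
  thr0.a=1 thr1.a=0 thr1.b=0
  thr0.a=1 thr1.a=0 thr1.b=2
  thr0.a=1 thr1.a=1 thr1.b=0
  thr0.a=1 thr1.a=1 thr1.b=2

outcome vector order: (thr0.a,thr1.a,thr1.b)
[PSO] allowed = {000, 002, 010, 012, 100, 102, 110, 112}
PSO∖claimed = {000}

missing: thr0.a=0 thr1.a=0 thr1.b=0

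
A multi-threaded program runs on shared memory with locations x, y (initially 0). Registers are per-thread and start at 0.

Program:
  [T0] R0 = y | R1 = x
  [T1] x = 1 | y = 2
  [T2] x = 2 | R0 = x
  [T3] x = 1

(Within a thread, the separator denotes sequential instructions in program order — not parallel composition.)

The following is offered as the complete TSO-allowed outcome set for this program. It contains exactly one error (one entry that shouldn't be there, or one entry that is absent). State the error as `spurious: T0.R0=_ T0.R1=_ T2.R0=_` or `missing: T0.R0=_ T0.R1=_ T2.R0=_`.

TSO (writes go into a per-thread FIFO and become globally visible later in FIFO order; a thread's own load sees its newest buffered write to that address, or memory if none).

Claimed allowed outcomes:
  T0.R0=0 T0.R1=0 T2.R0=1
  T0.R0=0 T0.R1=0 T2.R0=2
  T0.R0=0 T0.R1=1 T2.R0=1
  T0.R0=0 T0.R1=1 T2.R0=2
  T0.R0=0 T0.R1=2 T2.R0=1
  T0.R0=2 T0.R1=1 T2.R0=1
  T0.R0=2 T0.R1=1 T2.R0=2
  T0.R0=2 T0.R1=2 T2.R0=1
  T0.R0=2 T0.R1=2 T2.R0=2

missing: T0.R0=0 T0.R1=2 T2.R0=2

outcome vector order: (T0.R0,T0.R1,T2.R0)
under TSO → 0/0/1 0/0/2 0/1/1 0/1/2 0/2/1 0/2/2 2/1/1 2/1/2 2/2/1 2/2/2
TSO∖claimed = {0/2/2}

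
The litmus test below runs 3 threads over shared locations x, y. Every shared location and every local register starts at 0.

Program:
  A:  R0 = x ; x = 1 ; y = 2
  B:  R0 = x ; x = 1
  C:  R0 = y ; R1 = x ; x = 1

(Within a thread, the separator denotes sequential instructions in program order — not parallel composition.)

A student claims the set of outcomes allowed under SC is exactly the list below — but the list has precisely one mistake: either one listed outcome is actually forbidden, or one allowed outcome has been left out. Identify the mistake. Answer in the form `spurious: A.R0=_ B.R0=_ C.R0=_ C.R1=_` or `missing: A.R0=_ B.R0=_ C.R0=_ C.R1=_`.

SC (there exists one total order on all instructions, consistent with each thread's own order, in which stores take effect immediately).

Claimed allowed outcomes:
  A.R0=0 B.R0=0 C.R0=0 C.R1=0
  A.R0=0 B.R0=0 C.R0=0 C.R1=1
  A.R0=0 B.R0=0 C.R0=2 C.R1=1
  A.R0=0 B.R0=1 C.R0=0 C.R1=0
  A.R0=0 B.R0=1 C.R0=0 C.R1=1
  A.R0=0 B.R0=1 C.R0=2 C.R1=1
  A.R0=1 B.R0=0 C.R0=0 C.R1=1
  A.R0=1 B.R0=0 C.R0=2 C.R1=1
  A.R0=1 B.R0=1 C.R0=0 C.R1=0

missing: A.R0=1 B.R0=0 C.R0=0 C.R1=0

outcome vector order: (A.R0,B.R0,C.R0,C.R1)
SC (10): 0000; 0001; 0021; 0100; 0101; 0121; 1000; 1001; 1021; 1100
SC∖claimed = {1000}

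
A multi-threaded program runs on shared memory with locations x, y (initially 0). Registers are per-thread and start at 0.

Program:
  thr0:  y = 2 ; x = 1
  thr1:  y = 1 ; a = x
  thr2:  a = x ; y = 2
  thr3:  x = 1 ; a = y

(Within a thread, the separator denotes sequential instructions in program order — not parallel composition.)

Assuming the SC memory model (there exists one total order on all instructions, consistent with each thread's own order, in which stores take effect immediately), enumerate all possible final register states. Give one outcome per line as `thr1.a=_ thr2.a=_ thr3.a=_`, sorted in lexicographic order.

outcome vector order: (thr1.a,thr2.a,thr3.a)
|SC outcomes| = 10

thr1.a=0 thr2.a=0 thr3.a=1
thr1.a=0 thr2.a=0 thr3.a=2
thr1.a=0 thr2.a=1 thr3.a=1
thr1.a=0 thr2.a=1 thr3.a=2
thr1.a=1 thr2.a=0 thr3.a=0
thr1.a=1 thr2.a=0 thr3.a=1
thr1.a=1 thr2.a=0 thr3.a=2
thr1.a=1 thr2.a=1 thr3.a=0
thr1.a=1 thr2.a=1 thr3.a=1
thr1.a=1 thr2.a=1 thr3.a=2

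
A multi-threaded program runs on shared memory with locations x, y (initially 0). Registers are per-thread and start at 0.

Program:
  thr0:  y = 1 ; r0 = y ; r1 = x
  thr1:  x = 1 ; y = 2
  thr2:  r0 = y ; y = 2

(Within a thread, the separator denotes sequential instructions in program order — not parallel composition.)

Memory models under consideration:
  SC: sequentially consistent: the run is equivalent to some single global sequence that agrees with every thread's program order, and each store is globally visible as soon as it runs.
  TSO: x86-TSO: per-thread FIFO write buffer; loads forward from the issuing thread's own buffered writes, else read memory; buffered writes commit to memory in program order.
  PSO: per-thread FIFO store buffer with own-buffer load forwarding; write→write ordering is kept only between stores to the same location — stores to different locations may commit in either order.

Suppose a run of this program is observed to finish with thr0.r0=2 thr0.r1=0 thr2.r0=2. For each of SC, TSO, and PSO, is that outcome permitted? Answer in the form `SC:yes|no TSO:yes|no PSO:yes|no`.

outcome vector order: (thr0.r0,thr0.r1,thr2.r0)
SC: 11 outcomes — {<1 0 0>; <1 0 1>; <1 0 2>; <1 1 0>; <1 1 1>; <1 1 2>; <2 0 0>; <2 0 1>; <2 1 0>; <2 1 1>; <2 1 2>}
TSO: 11 outcomes — {<1 0 0>; <1 0 1>; <1 0 2>; <1 1 0>; <1 1 1>; <1 1 2>; <2 0 0>; <2 0 1>; <2 1 0>; <2 1 1>; <2 1 2>}
PSO: 12 outcomes — {<1 0 0>; <1 0 1>; <1 0 2>; <1 1 0>; <1 1 1>; <1 1 2>; <2 0 0>; <2 0 1>; <2 0 2>; <2 1 0>; <2 1 1>; <2 1 2>}
target <2 0 2> ∈ {PSO}

SC:no TSO:no PSO:yes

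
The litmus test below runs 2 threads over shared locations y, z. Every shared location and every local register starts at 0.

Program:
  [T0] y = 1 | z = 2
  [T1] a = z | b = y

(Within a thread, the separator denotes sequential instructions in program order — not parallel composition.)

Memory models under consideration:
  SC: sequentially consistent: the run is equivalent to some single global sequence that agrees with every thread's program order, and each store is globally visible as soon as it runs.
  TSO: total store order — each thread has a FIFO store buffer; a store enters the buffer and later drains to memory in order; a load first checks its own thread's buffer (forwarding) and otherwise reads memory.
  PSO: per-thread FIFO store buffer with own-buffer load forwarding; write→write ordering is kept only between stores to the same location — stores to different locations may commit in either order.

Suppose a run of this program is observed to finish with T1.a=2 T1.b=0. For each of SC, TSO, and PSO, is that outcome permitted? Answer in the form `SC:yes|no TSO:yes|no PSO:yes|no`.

outcome vector order: (T1.a,T1.b)
SC (3): 0/0, 0/1, 2/1
TSO (3): 0/0, 0/1, 2/1
PSO (4): 0/0, 0/1, 2/0, 2/1
target 2/0 ∈ {PSO}

SC:no TSO:no PSO:yes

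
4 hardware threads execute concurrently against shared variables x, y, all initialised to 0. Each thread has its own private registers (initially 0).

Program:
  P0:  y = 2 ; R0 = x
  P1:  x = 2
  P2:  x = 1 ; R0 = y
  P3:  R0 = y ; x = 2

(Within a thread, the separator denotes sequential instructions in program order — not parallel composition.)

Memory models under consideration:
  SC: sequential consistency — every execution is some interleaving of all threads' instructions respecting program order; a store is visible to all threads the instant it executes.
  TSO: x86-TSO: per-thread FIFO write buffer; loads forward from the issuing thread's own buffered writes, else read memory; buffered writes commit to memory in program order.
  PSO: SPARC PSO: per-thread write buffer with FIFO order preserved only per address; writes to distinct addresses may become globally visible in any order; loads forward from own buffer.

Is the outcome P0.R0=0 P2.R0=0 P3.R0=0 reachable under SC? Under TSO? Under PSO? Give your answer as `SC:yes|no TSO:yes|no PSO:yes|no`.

SC:no TSO:yes PSO:yes

outcome vector order: (P0.R0,P2.R0,P3.R0)
[SC] allowed = {(0,2,0); (0,2,2); (1,0,0); (1,0,2); (1,2,0); (1,2,2); (2,0,0); (2,0,2); (2,2,0); (2,2,2)}
[TSO] allowed = {(0,0,0); (0,0,2); (0,2,0); (0,2,2); (1,0,0); (1,0,2); (1,2,0); (1,2,2); (2,0,0); (2,0,2); (2,2,0); (2,2,2)}
[PSO] allowed = {(0,0,0); (0,0,2); (0,2,0); (0,2,2); (1,0,0); (1,0,2); (1,2,0); (1,2,2); (2,0,0); (2,0,2); (2,2,0); (2,2,2)}
target (0,0,0) ∈ {TSO,PSO}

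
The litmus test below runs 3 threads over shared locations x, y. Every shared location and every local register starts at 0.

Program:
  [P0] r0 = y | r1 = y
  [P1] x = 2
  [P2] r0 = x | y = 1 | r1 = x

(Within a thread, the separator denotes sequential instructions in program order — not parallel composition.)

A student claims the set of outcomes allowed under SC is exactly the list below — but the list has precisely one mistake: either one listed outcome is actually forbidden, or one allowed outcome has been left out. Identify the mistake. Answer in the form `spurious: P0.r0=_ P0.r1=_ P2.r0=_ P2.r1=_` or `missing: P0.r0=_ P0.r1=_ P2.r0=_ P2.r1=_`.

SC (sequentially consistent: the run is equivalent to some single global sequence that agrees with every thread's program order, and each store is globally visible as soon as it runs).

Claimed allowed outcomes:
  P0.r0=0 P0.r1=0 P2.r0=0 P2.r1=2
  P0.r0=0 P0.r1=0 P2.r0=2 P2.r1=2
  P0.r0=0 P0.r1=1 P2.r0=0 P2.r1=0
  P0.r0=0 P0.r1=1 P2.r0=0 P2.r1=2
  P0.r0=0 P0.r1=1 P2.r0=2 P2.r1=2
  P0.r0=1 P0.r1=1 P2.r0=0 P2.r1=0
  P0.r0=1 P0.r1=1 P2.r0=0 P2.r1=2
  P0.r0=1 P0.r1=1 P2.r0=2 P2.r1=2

outcome vector order: (P0.r0,P0.r1,P2.r0,P2.r1)
under SC → (0,0,0,0); (0,0,0,2); (0,0,2,2); (0,1,0,0); (0,1,0,2); (0,1,2,2); (1,1,0,0); (1,1,0,2); (1,1,2,2)
SC∖claimed = {(0,0,0,0)}

missing: P0.r0=0 P0.r1=0 P2.r0=0 P2.r1=0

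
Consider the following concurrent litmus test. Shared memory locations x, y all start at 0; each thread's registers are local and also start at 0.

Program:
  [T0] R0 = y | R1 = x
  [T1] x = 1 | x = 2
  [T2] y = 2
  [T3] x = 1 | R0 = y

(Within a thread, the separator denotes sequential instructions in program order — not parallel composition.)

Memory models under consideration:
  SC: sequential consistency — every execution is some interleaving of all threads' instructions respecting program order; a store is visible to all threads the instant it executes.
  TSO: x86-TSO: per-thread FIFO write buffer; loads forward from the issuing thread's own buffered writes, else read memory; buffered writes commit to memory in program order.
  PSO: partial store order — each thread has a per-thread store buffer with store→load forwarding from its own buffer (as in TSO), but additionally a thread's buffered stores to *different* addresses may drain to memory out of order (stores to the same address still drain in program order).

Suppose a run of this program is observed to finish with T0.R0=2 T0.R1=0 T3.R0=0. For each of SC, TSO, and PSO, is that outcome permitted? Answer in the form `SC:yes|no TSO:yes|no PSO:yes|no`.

SC:no TSO:yes PSO:yes

outcome vector order: (T0.R0,T0.R1,T3.R0)
SC: 11 outcomes — {<0 0 0>; <0 0 2>; <0 1 0>; <0 1 2>; <0 2 0>; <0 2 2>; <2 0 2>; <2 1 0>; <2 1 2>; <2 2 0>; <2 2 2>}
TSO: 12 outcomes — {<0 0 0>; <0 0 2>; <0 1 0>; <0 1 2>; <0 2 0>; <0 2 2>; <2 0 0>; <2 0 2>; <2 1 0>; <2 1 2>; <2 2 0>; <2 2 2>}
PSO: 12 outcomes — {<0 0 0>; <0 0 2>; <0 1 0>; <0 1 2>; <0 2 0>; <0 2 2>; <2 0 0>; <2 0 2>; <2 1 0>; <2 1 2>; <2 2 0>; <2 2 2>}
target <2 0 0> ∈ {TSO,PSO}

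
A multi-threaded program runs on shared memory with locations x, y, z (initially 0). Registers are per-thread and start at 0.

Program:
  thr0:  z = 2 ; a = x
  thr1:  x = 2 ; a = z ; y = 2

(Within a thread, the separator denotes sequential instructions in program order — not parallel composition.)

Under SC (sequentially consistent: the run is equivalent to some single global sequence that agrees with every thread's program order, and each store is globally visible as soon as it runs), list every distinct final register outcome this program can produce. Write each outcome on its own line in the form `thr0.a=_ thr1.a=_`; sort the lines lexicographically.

outcome vector order: (thr0.a,thr1.a)
|SC outcomes| = 3

thr0.a=0 thr1.a=2
thr0.a=2 thr1.a=0
thr0.a=2 thr1.a=2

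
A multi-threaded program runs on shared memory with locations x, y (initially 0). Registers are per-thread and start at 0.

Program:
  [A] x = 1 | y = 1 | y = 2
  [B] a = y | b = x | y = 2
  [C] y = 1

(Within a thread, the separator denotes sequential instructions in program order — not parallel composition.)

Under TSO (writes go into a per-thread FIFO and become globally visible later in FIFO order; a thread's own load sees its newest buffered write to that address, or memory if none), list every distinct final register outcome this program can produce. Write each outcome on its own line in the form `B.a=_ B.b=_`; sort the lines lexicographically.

outcome vector order: (B.a,B.b)
|TSO outcomes| = 5

B.a=0 B.b=0
B.a=0 B.b=1
B.a=1 B.b=0
B.a=1 B.b=1
B.a=2 B.b=1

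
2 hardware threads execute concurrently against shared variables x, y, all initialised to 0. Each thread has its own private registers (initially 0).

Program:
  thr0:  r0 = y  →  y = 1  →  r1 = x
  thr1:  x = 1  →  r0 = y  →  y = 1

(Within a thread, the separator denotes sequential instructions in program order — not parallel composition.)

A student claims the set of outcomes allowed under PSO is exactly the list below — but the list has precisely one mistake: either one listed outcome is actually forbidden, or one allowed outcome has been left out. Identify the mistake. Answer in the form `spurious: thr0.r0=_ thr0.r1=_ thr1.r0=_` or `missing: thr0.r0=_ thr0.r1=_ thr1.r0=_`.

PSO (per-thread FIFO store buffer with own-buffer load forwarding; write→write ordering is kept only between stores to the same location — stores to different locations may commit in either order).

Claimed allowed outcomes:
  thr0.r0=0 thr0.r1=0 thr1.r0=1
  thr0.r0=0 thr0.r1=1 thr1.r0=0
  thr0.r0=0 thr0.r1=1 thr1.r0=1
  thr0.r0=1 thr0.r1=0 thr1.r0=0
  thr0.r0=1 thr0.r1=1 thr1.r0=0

missing: thr0.r0=0 thr0.r1=0 thr1.r0=0

outcome vector order: (thr0.r0,thr0.r1,thr1.r0)
PSO (6): <0 0 0>; <0 0 1>; <0 1 0>; <0 1 1>; <1 0 0>; <1 1 0>
PSO∖claimed = {<0 0 0>}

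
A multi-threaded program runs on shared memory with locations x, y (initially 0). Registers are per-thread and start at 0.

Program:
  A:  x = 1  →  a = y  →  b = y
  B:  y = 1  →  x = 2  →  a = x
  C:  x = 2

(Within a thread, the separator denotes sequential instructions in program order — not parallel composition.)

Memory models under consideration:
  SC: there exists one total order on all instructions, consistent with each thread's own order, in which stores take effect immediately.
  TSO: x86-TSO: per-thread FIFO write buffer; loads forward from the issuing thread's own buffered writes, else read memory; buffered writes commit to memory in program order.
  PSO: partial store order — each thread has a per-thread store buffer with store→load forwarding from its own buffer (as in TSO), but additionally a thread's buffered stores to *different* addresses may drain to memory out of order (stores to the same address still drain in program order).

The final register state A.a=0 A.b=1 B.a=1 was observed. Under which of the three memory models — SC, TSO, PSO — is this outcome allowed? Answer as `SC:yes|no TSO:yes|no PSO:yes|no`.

SC:no TSO:yes PSO:yes

outcome vector order: (A.a,A.b,B.a)
SC: 4 outcomes — {<0 0 2>; <0 1 2>; <1 1 1>; <1 1 2>}
TSO: 6 outcomes — {<0 0 1>; <0 0 2>; <0 1 1>; <0 1 2>; <1 1 1>; <1 1 2>}
PSO: 6 outcomes — {<0 0 1>; <0 0 2>; <0 1 1>; <0 1 2>; <1 1 1>; <1 1 2>}
target <0 1 1> ∈ {TSO,PSO}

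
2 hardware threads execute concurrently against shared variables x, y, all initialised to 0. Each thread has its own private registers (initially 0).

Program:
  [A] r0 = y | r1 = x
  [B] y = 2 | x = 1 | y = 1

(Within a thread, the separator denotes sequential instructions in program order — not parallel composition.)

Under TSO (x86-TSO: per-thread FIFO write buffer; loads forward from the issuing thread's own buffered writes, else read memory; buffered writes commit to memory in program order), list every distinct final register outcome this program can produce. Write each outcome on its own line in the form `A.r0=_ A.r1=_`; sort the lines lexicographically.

outcome vector order: (A.r0,A.r1)
|TSO outcomes| = 5

A.r0=0 A.r1=0
A.r0=0 A.r1=1
A.r0=1 A.r1=1
A.r0=2 A.r1=0
A.r0=2 A.r1=1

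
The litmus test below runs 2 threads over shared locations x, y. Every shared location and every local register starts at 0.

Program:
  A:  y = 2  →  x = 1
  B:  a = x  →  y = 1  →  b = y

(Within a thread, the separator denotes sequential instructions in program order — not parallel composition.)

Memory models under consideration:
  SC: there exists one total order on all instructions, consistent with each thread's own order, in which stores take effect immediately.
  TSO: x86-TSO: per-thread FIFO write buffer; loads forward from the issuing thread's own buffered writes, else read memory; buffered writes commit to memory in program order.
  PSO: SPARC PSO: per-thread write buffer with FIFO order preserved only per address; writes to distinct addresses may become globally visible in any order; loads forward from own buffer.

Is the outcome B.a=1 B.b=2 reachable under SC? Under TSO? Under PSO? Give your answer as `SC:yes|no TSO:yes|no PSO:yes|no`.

outcome vector order: (B.a,B.b)
SC: 3 outcomes — {<0 1>, <0 2>, <1 1>}
TSO: 3 outcomes — {<0 1>, <0 2>, <1 1>}
PSO: 4 outcomes — {<0 1>, <0 2>, <1 1>, <1 2>}
target <1 2> ∈ {PSO}

SC:no TSO:no PSO:yes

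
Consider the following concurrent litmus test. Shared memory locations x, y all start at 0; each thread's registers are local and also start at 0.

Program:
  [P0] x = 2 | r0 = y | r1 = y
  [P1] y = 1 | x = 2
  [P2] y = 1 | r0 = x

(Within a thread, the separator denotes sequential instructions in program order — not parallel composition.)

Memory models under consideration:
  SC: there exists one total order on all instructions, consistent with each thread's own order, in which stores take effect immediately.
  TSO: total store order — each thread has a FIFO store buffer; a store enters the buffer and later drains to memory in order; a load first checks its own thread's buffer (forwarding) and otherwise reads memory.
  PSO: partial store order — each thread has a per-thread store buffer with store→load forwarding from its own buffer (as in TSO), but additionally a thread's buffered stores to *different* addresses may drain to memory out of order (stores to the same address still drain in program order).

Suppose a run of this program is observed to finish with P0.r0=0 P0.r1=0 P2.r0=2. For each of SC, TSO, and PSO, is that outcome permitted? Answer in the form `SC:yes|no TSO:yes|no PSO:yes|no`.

SC:yes TSO:yes PSO:yes

outcome vector order: (P0.r0,P0.r1,P2.r0)
SC: 4 outcomes — {002 012 110 112}
TSO: 6 outcomes — {000 002 010 012 110 112}
PSO: 6 outcomes — {000 002 010 012 110 112}
target 002 ∈ {SC,TSO,PSO}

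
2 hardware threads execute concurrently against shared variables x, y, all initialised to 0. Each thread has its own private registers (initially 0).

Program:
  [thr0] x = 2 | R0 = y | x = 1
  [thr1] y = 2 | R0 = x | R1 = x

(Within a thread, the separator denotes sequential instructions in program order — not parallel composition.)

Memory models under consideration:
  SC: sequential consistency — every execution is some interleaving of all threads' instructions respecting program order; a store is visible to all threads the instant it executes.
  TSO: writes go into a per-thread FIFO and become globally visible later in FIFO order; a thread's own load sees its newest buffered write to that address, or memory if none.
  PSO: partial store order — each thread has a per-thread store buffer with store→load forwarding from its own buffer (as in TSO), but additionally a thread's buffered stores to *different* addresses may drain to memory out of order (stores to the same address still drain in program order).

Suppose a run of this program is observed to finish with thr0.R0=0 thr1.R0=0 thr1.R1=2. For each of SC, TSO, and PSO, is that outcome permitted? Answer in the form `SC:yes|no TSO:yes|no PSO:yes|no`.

outcome vector order: (thr0.R0,thr1.R0,thr1.R1)
SC: 9 outcomes — {(0,1,1); (0,2,1); (0,2,2); (2,0,0); (2,0,1); (2,0,2); (2,1,1); (2,2,1); (2,2,2)}
TSO: 12 outcomes — {(0,0,0); (0,0,1); (0,0,2); (0,1,1); (0,2,1); (0,2,2); (2,0,0); (2,0,1); (2,0,2); (2,1,1); (2,2,1); (2,2,2)}
PSO: 12 outcomes — {(0,0,0); (0,0,1); (0,0,2); (0,1,1); (0,2,1); (0,2,2); (2,0,0); (2,0,1); (2,0,2); (2,1,1); (2,2,1); (2,2,2)}
target (0,0,2) ∈ {TSO,PSO}

SC:no TSO:yes PSO:yes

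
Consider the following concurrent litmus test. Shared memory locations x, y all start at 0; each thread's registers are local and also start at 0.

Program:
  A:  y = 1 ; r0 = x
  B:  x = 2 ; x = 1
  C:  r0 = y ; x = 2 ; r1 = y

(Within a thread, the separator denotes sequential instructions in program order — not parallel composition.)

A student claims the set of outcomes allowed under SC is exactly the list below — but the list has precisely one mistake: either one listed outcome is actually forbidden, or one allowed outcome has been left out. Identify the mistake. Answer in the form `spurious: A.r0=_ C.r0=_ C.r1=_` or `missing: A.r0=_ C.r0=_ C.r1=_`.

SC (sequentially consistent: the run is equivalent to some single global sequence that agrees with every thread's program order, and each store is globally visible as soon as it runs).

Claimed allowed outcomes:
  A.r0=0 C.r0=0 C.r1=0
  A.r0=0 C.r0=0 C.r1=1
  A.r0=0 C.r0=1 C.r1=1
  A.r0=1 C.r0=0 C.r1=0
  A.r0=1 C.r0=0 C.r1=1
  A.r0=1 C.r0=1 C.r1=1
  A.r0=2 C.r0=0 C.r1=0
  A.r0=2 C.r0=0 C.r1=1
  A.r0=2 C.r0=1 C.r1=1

spurious: A.r0=0 C.r0=0 C.r1=0

outcome vector order: (A.r0,C.r0,C.r1)
SC: 8 outcomes — {<0 0 1>; <0 1 1>; <1 0 0>; <1 0 1>; <1 1 1>; <2 0 0>; <2 0 1>; <2 1 1>}
claimed∖SC = {<0 0 0>}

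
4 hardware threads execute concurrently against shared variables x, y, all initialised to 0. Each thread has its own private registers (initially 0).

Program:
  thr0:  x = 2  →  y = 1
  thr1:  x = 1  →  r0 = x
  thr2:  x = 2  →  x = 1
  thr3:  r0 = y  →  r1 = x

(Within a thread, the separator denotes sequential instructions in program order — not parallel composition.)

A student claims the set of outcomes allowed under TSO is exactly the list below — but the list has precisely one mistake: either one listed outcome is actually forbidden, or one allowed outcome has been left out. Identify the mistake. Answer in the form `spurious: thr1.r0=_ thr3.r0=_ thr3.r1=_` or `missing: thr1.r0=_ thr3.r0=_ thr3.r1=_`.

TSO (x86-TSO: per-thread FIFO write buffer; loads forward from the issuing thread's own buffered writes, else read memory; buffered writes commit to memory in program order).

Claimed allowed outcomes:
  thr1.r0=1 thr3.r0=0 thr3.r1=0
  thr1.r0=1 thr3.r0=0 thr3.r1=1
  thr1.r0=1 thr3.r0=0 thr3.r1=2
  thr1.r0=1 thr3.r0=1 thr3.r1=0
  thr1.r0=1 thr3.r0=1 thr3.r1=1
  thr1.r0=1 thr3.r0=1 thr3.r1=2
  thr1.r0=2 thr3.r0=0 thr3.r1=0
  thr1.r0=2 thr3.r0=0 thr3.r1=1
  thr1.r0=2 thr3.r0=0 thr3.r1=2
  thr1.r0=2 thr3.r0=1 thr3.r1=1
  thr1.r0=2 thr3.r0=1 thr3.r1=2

outcome vector order: (thr1.r0,thr3.r0,thr3.r1)
[TSO] allowed = {(1,0,0) (1,0,1) (1,0,2) (1,1,1) (1,1,2) (2,0,0) (2,0,1) (2,0,2) (2,1,1) (2,1,2)}
claimed∖TSO = {(1,1,0)}

spurious: thr1.r0=1 thr3.r0=1 thr3.r1=0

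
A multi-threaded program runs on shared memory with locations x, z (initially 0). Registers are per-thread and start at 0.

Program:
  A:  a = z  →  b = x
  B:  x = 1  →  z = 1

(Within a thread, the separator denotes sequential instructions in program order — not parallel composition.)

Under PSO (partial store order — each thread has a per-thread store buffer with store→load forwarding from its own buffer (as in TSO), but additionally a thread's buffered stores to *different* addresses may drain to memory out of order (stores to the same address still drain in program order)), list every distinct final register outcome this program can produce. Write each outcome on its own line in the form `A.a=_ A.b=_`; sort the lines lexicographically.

outcome vector order: (A.a,A.b)
|PSO outcomes| = 4

A.a=0 A.b=0
A.a=0 A.b=1
A.a=1 A.b=0
A.a=1 A.b=1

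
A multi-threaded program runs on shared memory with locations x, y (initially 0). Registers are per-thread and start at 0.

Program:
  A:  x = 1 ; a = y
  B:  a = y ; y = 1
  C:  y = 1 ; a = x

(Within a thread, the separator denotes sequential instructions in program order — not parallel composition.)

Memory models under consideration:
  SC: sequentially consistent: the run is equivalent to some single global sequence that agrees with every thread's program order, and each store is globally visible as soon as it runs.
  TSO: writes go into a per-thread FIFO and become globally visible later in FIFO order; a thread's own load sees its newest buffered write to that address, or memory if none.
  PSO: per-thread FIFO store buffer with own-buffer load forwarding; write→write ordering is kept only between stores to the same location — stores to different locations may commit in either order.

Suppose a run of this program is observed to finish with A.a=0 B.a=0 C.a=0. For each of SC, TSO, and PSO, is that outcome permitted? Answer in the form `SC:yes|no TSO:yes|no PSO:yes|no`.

outcome vector order: (A.a,B.a,C.a)
under SC → 001, 011, 100, 101, 110, 111
under TSO → 000, 001, 010, 011, 100, 101, 110, 111
under PSO → 000, 001, 010, 011, 100, 101, 110, 111
target 000 ∈ {TSO,PSO}

SC:no TSO:yes PSO:yes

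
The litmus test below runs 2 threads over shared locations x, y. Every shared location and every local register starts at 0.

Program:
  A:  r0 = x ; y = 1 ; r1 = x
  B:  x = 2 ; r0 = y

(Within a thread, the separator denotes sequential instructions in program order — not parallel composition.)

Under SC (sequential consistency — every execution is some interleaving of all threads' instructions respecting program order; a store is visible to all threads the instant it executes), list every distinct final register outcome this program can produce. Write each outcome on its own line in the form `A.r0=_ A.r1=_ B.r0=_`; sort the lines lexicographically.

outcome vector order: (A.r0,A.r1,B.r0)
|SC outcomes| = 5

A.r0=0 A.r1=0 B.r0=1
A.r0=0 A.r1=2 B.r0=0
A.r0=0 A.r1=2 B.r0=1
A.r0=2 A.r1=2 B.r0=0
A.r0=2 A.r1=2 B.r0=1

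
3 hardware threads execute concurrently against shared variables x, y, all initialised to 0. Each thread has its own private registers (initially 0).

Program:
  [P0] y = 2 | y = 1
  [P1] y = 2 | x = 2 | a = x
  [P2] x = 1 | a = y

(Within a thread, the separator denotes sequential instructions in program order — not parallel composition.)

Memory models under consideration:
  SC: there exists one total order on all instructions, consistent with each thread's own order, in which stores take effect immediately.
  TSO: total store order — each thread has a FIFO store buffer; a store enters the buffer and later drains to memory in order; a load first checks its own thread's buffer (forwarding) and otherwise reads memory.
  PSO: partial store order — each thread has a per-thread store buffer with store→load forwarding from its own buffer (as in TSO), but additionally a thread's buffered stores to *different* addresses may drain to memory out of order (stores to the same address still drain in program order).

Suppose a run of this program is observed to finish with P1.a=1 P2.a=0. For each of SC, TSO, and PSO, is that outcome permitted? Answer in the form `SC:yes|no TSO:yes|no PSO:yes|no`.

outcome vector order: (P1.a,P2.a)
SC: 5 outcomes — {1/1 1/2 2/0 2/1 2/2}
TSO: 6 outcomes — {1/0 1/1 1/2 2/0 2/1 2/2}
PSO: 6 outcomes — {1/0 1/1 1/2 2/0 2/1 2/2}
target 1/0 ∈ {TSO,PSO}

SC:no TSO:yes PSO:yes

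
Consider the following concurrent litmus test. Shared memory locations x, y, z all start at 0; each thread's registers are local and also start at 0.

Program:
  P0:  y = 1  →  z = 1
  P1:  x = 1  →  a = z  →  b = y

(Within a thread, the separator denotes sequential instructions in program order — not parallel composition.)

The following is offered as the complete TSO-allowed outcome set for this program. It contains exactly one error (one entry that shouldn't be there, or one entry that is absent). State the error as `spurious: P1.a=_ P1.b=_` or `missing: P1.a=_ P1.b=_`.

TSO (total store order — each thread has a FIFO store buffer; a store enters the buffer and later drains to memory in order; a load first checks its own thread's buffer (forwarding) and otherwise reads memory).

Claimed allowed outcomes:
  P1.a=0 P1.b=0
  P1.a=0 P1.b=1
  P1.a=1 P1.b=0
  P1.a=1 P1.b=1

outcome vector order: (P1.a,P1.b)
[TSO] allowed = {(0,0); (0,1); (1,1)}
claimed∖TSO = {(1,0)}

spurious: P1.a=1 P1.b=0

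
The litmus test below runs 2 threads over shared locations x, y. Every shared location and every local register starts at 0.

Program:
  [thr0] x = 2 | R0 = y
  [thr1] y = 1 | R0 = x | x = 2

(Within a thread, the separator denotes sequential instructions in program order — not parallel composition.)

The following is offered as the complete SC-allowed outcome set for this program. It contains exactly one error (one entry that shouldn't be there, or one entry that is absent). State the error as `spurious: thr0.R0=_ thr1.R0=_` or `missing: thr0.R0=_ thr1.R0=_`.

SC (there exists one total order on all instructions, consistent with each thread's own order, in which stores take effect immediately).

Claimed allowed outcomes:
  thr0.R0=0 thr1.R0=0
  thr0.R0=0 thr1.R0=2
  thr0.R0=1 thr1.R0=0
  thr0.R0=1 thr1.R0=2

spurious: thr0.R0=0 thr1.R0=0

outcome vector order: (thr0.R0,thr1.R0)
[SC] allowed = {02; 10; 12}
claimed∖SC = {00}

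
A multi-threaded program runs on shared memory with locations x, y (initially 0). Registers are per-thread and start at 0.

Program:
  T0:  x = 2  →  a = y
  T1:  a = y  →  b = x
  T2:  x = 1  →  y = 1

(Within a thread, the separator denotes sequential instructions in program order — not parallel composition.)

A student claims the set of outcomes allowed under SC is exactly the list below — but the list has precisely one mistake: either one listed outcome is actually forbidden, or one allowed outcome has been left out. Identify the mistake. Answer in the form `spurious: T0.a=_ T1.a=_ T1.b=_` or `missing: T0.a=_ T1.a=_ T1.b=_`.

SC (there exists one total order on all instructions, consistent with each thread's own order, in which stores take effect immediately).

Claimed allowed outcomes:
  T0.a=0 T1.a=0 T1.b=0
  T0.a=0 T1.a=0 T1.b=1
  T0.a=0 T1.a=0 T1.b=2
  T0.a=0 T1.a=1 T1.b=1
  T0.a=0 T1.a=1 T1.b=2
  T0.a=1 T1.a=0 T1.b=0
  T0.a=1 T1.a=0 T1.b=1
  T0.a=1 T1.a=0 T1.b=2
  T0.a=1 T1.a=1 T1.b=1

outcome vector order: (T0.a,T1.a,T1.b)
SC (10): 0/0/0 0/0/1 0/0/2 0/1/1 0/1/2 1/0/0 1/0/1 1/0/2 1/1/1 1/1/2
SC∖claimed = {1/1/2}

missing: T0.a=1 T1.a=1 T1.b=2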